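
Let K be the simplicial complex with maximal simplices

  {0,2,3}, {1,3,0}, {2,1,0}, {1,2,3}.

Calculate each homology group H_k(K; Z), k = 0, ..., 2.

H_0 ≅ Z,  H_1 = 0,  H_2 ≅ Z.

Take the total order 0 < 1 < 2 < 3 on the vertex set. Then K (dimension 2) consists of the simplices:

  0-simplices (4): [0], [1], [2], [3]
  1-simplices (6): [0,1], [0,2], [0,3], [1,2], [1,3], [2,3]
  2-simplices (4): [0,1,2], [0,1,3], [0,2,3], [1,2,3]

Hence C_0 ≅ Z^4, C_1 ≅ Z^6, C_2 ≅ Z^4.

Boundary ∂_1: C_1 → C_0 is given by ∂[p,q] = [q] − [p].
The 4×6 boundary matrix has rank 3 and Smith normal form diag(1,1,1).

The boundary map ∂_2: C_2 → C_1 maps a triangle to the signed sum of its edges. For instance
  ∂[1,2,3] = [2,3] − [1,3] + [1,2],
  ∂[0,1,2] = [1,2] − [0,2] + [0,1].
As a 6×4 matrix over Z this has rank 3, with invariant factors (1,1,1).

Computing H_k = (kernel of ∂_k) / (image of ∂_{k+1}):

  H_0: rank C_0 − rank ∂_1 = 4 − 3 = 1, and the invariant factors of ∂_1 are all 1, so H_0 = Z.
  H_1: rank ker ∂_1 − rank ∂_2 = (6 − 3) − 3 = 0, and the invariant factors of ∂_2 are all 1, so H_1 = 0.
  H_2: rank ker ∂_2 − rank ∂_3 = (4 − 3) − 0 = 1, and there is no ∂_3, so H_2 = Z.

As a check, the Euler characteristic is 4 − 6 + 4 = 2, which agrees with 1 − 0 + 1 = 2.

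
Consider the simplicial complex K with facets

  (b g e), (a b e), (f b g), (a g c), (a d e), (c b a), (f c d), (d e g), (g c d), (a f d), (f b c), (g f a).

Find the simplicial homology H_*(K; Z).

H_0 = Z,  H_1 = Z/2,  H_2 = 0.

We work with the vertex ordering a < b < c < d < e < f < g. The simplices of K, each written with vertices in increasing order, are:

  0-simplices (7): a, b, c, d, e, f, g
  1-simplices (18): ab, ac, ad, ae, af, ag, bc, be, bf, bg, cd, cf, cg, de, df, dg, eg, fg
  2-simplices (12): abc, abe, acg, ade, adf, afg, bcf, beg, bfg, cdf, cdg, deg

Hence C_0 ≅ Z^7, C_1 ≅ Z^18, C_2 ≅ Z^12.

∂_1: C_1 → C_0 sends each edge [p,q] (with p < q) to q − p.
This gives a 7×18 integer matrix of rank 6; reducing to Smith normal form yields diagonal entries (1,1,1,1,1,1).

Boundary ∂_2: C_2 → C_1 acts by ∂[p,q,r] = [q,r] − [p,r] + [p,q]. For instance
  ∂ade = de − ae + ad,
  ∂beg = eg − bg + be.
The resulting 18×12 matrix has rank 12, and its Smith normal form has invariant factors (1,1,1,1,1,1,1,1,1,1,1,2).

Reading off H_k = ker ∂_k / im ∂_{k+1}:

  H_0: rank C_0 − rank ∂_1 = 7 − 6 = 1, and the invariant factors of ∂_1 are all 1, so H_0 = Z.
  H_1: rank ker ∂_1 − rank ∂_2 = (18 − 6) − 12 = 0, and ∂_2 has invariant factor 2 > 1, so H_1 = Z/2.
  H_2: rank ker ∂_2 − rank ∂_3 = (12 − 12) − 0 = 0, and there is no ∂_3, so H_2 = 0.

As a check, the Euler characteristic is 7 − 18 + 12 = 1, which agrees with 1 − 0 + 0 = 1.
(K is a triangulation of the real projective plane RP^2.)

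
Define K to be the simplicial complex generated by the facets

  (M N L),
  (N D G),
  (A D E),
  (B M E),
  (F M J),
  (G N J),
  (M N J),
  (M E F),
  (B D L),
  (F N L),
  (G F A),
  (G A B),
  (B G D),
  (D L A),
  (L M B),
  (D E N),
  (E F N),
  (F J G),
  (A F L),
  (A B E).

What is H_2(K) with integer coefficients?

H_2 = 0.

We work with the vertex ordering A < B < D < E < F < G < J < L < M < N. The simplices of K, each written with vertices in increasing order, are:

  0-simplices (10): A, B, D, E, F, G, J, L, M, N
  1-simplices (30): AB, AD, AE, AF, AG, AL, BD, BE, BG, BL, BM, DE, DG, DL, DN, EF, EM, EN, FG, FJ, FL, FM, FN, GJ, GN, JM, JN, LM, LN, MN
  2-simplices (20): ABE, ABG, ADE, ADL, AFG, AFL, BDG, BDL, BEM, BLM, DEN, DGN, EFM, EFN, FGJ, FJM, FLN, GJN, JMN, LMN

giving chain groups C_0 ≅ Z^10, C_1 ≅ Z^30, C_2 ≅ Z^20.

The boundary map ∂_1: C_1 → C_0 is given by ∂[p,q] = [q] − [p]. For instance
  ∂DG = G − D.
This gives a 10×30 integer matrix of rank 9; reducing to Smith normal form yields diagonal entries (1,1,1,1,1,1,1,1,1).

The boundary map ∂_2: C_2 → C_1 maps a triangle to the signed sum of its edges. For instance
  ∂AFG = FG − AG + AF,
  ∂EFM = FM − EM + EF.
This gives a 30×20 integer matrix of rank 20; reducing to Smith normal form yields diagonal entries (1,1,1,1,1,1,1,1,1,1,1,1,1,1,1,1,1,1,1,2).

Now H_k = ker ∂_k / im ∂_{k+1}, so:

  H_2: rank ker ∂_2 − rank ∂_3 = (20 − 20) − 0 = 0, and there is no ∂_3, so H_2 = 0.

(K is a triangulation of the Klein bottle.)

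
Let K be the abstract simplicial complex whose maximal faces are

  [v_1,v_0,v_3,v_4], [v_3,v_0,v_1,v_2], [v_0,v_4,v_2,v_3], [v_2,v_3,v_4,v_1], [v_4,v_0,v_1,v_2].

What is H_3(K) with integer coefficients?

H_3 ≅ Z.

K has 5 vertices, 10 edges, 10 triangles, 5 3-simplices.
rank ∂_3 = 4, rank ∂_4 = 0 ⇒ b_3 = 5 − 4 − 0 = 1. So H_3 ≅ Z.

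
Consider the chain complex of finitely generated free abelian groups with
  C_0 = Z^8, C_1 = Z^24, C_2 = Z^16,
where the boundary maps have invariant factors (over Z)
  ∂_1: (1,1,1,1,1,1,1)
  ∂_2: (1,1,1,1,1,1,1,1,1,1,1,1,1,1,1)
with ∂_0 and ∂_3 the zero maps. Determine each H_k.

H_0: b_0 = 8 − 0 − 7 = 1; torsion from ∂_1 factors > 1: none. So H_0 ≅ Z.
H_1: b_1 = 24 − 7 − 15 = 2; torsion from ∂_2 factors > 1: none. So H_1 ≅ Z^2.
H_2: b_2 = 16 − 15 − 0 = 1; torsion from ∂_3 factors > 1: none. So H_2 ≅ Z.

H_0 ≅ Z,  H_1 ≅ Z^2,  H_2 ≅ Z.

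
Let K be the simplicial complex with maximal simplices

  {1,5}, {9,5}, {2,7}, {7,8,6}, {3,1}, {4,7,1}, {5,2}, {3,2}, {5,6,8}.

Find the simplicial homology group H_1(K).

H_1 = Z^3.

Fix the vertex order 1 < 2 < 3 < 4 < 5 < 6 < 7 < 8 < 9 and write every simplex with vertices in increasing order. Then dim K = 2 and the simplices of K are:

  0-simplices (9): [1], [2], [3], [4], [5], [6], [7], [8], [9]
  1-simplices (14): [1,3], [1,4], [1,5], [1,7], [2,3], [2,5], [2,7], [4,7], [5,6], [5,8], [5,9], [6,7], [6,8], [7,8]
  2-simplices (3): [1,4,7], [5,6,8], [6,7,8]

Hence C_0 ≅ Z^9, C_1 ≅ Z^14, C_2 ≅ Z^3.

The boundary map ∂_1: C_1 → C_0 maps an edge to its endpoints' difference, ∂[p,q] = q − p. For instance
  ∂[2,5] = [5] − [2].
This gives a 9×14 integer matrix of rank 8; reducing to Smith normal form yields diagonal entries (1,1,1,1,1,1,1,1).

The boundary map ∂_2: C_2 → C_1 sends each 2-simplex [p,q,r] to [q,r] − [p,r] + [p,q]. For instance
  ∂[1,4,7] = [4,7] − [1,7] + [1,4],
  ∂[5,6,8] = [6,8] − [5,8] + [5,6].
This gives a 14×3 integer matrix of rank 3; reducing to Smith normal form yields diagonal entries (1,1,1).

From H_k ≅ ker(∂_k) / im(∂_{k+1}) we obtain:

  H_1: rank ker ∂_1 − rank ∂_2 = (14 − 8) − 3 = 3, and the invariant factors of ∂_2 are all 1, so H_1 = Z^3.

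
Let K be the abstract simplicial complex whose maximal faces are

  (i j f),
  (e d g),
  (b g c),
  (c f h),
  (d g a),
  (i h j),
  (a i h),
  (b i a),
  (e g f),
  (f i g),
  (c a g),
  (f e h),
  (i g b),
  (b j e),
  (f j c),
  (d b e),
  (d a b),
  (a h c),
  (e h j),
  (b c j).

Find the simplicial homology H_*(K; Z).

We work with the vertex ordering a < b < c < d < e < f < g < h < i < j. The simplices of K, each written with vertices in increasing order, are:

  0-simplices (10): a, b, c, d, e, f, g, h, i, j
  1-simplices (30): ab, ac, ad, ag, ah, ai, bc, bd, be, bg, bi, bj, cf, cg, ch, cj, de, dg, ef, eg, eh, ej, fg, fh, fi, fj, gi, hi, hj, ij
  2-simplices (20): abd, abi, acg, ach, adg, ahi, bcg, bcj, bde, bej, bgi, cfh, cfj, deg, efg, efh, ehj, fgi, fij, hij

Hence C_0 ≅ Z^10, C_1 ≅ Z^30, C_2 ≅ Z^20.

∂_1: C_1 → C_0 maps an edge to its endpoints' difference, ∂[p,q] = q − p. For instance
  ∂be = e − b.
The 10×30 boundary matrix has rank 9 and Smith normal form diag(1,1,1,1,1,1,1,1,1).

∂_2: C_2 → C_1 sends each 2-simplex [p,q,r] to [q,r] − [p,r] + [p,q]. For instance
  ∂bde = de − be + bd,
  ∂fgi = gi − fi + fg.
The resulting 30×20 matrix has rank 20, and its Smith normal form has invariant factors (1,1,1,1,1,1,1,1,1,1,1,1,1,1,1,1,1,1,1,2).

Computing H_k = (kernel of ∂_k) / (image of ∂_{k+1}):

  H_0: rank C_0 − rank ∂_1 = 10 − 9 = 1, and the invariant factors of ∂_1 are all 1, so H_0 ≅ Z.
  H_1: rank ker ∂_1 − rank ∂_2 = (30 − 9) − 20 = 1, and ∂_2 has invariant factor 2 > 1, so H_1 ≅ Z ⊕ Z/2Z.
  H_2: rank ker ∂_2 − rank ∂_3 = (20 − 20) − 0 = 0, and there is no ∂_3, so H_2 ≅ 0.

H_0 ≅ Z,  H_1 ≅ Z ⊕ Z/2Z,  H_2 = 0.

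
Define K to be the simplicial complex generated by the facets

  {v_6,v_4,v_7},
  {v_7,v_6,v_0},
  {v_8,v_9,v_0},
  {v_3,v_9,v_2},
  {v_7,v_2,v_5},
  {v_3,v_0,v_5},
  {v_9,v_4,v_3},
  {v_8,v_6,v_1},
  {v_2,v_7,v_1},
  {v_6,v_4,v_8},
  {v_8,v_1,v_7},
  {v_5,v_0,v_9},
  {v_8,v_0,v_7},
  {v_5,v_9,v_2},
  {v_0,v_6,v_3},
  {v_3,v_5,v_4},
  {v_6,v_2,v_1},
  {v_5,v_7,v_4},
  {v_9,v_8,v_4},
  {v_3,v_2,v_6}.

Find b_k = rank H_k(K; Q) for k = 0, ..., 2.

b_0 = 1, b_1 = 1, b_2 = 0.

Order the vertices as v_0 < v_1 < v_2 < v_3 < v_4 < v_5 < v_6 < v_7 < v_8 < v_9. Listing each simplex with vertices in this order, K has dimension 2 with simplices:

  0-simplices (10): [v_0], [v_1], [v_2], [v_3], [v_4], [v_5], [v_6], [v_7], [v_8], [v_9]
  1-simplices (30): (30 of them)
  2-simplices (20): (20 of them)

Hence C_0 ≅ Z^10, C_1 ≅ Z^30, C_2 ≅ Z^20.

Boundary ∂_1: C_1 → C_0 sends each edge [p,q] (with p < q) to q − p.
The resulting 10×30 matrix has rank 9, and its Smith normal form has invariant factors (1,1,1,1,1,1,1,1,1).

The boundary map ∂_2: C_2 → C_1 sends each 2-simplex [p,q,r] to [q,r] − [p,r] + [p,q]. For instance
  ∂[v_3,v_4,v_9] = [v_4,v_9] − [v_3,v_9] + [v_3,v_4],
  ∂[v_2,v_3,v_6] = [v_3,v_6] − [v_2,v_6] + [v_2,v_3].
The 30×20 boundary matrix has rank 20 and Smith normal form diag(1,1,1,1,1,1,1,1,1,1,1,1,1,1,1,1,1,1,1,2).

Reading off H_k = ker ∂_k / im ∂_{k+1}:

  H_0: rank C_0 − rank ∂_1 = 10 − 9 = 1, and the invariant factors of ∂_1 are all 1, so H_0 ≅ Z.
  H_1: rank ker ∂_1 − rank ∂_2 = (30 − 9) − 20 = 1, and ∂_2 has invariant factor 2 > 1, so H_1 ≅ Z ⊕ Z/2.
  H_2: rank ker ∂_2 − rank ∂_3 = (20 − 20) − 0 = 0, and there is no ∂_3, so H_2 ≅ 0.

Hence the Betti numbers are b_0 = 1, b_1 = 1, b_2 = 0.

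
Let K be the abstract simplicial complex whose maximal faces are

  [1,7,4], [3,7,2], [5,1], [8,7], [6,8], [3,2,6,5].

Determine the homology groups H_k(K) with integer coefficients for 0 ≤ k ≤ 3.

Take the total order 1 < 2 < 3 < 4 < 5 < 6 < 7 < 8 on the vertex set. Then K (dimension 3) consists of the simplices:

  0-simplices (8): [1], [2], [3], [4], [5], [6], [7], [8]
  1-simplices (14): [1,4], [1,5], [1,7], [2,3], [2,5], [2,6], [2,7], [3,5], [3,6], [3,7], [4,7], [5,6], [6,8], [7,8]
  2-simplices (6): [1,4,7], [2,3,5], [2,3,6], [2,3,7], [2,5,6], [3,5,6]
  3-simplices (1): [2,3,5,6]

so the chain groups are C_0 ≅ Z^8, C_1 ≅ Z^14, C_2 ≅ Z^6, C_3 ≅ Z^1.

Boundary ∂_1: C_1 → C_0 sends each edge [p,q] (with p < q) to q − p.
The 8×14 boundary matrix has rank 7 and Smith normal form diag(1,1,1,1,1,1,1).

Boundary ∂_2: C_2 → C_1 sends each 2-simplex [p,q,r] to [q,r] − [p,r] + [p,q]. For instance
  ∂[1,4,7] = [4,7] − [1,7] + [1,4],
  ∂[2,5,6] = [5,6] − [2,6] + [2,5].
This gives a 14×6 integer matrix of rank 5; reducing to Smith normal form yields diagonal entries (1,1,1,1,1).

Boundary ∂_3: C_3 → C_2 sends each 3-simplex σ to the alternating sum Σ_i (−1)^i (σ with its i-th vertex removed). For instance
  ∂[2,3,5,6] = [3,5,6] − [2,5,6] + [2,3,6] − [2,3,5].
This gives a 6×1 integer matrix of rank 1; reducing to Smith normal form yields diagonal entries (1).

Reading off H_k = ker ∂_k / im ∂_{k+1}:

  H_0: rank C_0 − rank ∂_1 = 8 − 7 = 1, and the invariant factors of ∂_1 are all 1, so H_0 ≅ Z.
  H_1: rank ker ∂_1 − rank ∂_2 = (14 − 7) − 5 = 2, and the invariant factors of ∂_2 are all 1, so H_1 ≅ Z^2.
  H_2: rank ker ∂_2 − rank ∂_3 = (6 − 5) − 1 = 0, and the invariant factors of ∂_3 are all 1, so H_2 ≅ 0.
  H_3: rank ker ∂_3 − rank ∂_4 = (1 − 1) − 0 = 0, and there is no ∂_4, so H_3 ≅ 0.

H_0 = Z,  H_1 = Z^2,  H_2 = 0,  H_3 = 0.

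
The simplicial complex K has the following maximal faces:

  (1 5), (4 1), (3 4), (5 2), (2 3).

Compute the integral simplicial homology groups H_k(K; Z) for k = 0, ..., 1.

Take the total order 1 < 2 < 3 < 4 < 5 on the vertex set. Then K (dimension 1) consists of the simplices:

  0-simplices (5): [1], [2], [3], [4], [5]
  1-simplices (5): [1,4], [1,5], [2,3], [2,5], [3,4]

giving chain groups C_0 ≅ Z^5, C_1 ≅ Z^5.

The boundary map ∂_1: C_1 → C_0 is given by ∂[p,q] = [q] − [p]. For instance
  ∂[1,5] = [5] − [1].
The 5×5 boundary matrix has rank 4 and Smith normal form diag(1,1,1,1).

Reading off H_k = ker ∂_k / im ∂_{k+1}:

  H_0: rank C_0 − rank ∂_1 = 5 − 4 = 1, and the invariant factors of ∂_1 are all 1, so H_0 ≅ Z.
  H_1: rank ker ∂_1 − rank ∂_2 = (5 − 4) − 0 = 1, and there is no ∂_2, so H_1 ≅ Z.

As a check, the Euler characteristic is 5 − 5 = 0, which agrees with 1 − 1 = 0.
(K is a triangulation of the circle S^1.)

H_0 = Z,  H_1 = Z.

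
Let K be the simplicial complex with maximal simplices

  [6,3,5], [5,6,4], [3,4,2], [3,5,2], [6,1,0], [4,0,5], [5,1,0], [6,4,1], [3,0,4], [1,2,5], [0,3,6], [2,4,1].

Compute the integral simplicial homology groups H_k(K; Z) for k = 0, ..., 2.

H_0 = Z,  H_1 = Z/2,  H_2 = 0.

We work with the vertex ordering 0 < 1 < 2 < 3 < 4 < 5 < 6. The simplices of K, each written with vertices in increasing order, are:

  0-simplices (7): [0], [1], [2], [3], [4], [5], [6]
  1-simplices (18): [0,1], [0,3], [0,4], [0,5], [0,6], [1,2], [1,4], [1,5], [1,6], [2,3], [2,4], [2,5], [3,4], [3,5], [3,6], [4,5], [4,6], [5,6]
  2-simplices (12): [0,1,5], [0,1,6], [0,3,4], [0,3,6], [0,4,5], [1,2,4], [1,2,5], [1,4,6], [2,3,4], [2,3,5], [3,5,6], [4,5,6]

so the chain groups are C_0 ≅ Z^7, C_1 ≅ Z^18, C_2 ≅ Z^12.

Boundary ∂_1: C_1 → C_0 is given by ∂[p,q] = [q] − [p].
As a 7×18 matrix over Z this has rank 6, with invariant factors (1,1,1,1,1,1).

The boundary map ∂_2: C_2 → C_1 acts by ∂[p,q,r] = [q,r] − [p,r] + [p,q]. For instance
  ∂[0,1,5] = [1,5] − [0,5] + [0,1],
  ∂[2,3,5] = [3,5] − [2,5] + [2,3].
The 18×12 boundary matrix has rank 12 and Smith normal form diag(1,1,1,1,1,1,1,1,1,1,1,2).

Now H_k = ker ∂_k / im ∂_{k+1}, so:

  H_0: rank C_0 − rank ∂_1 = 7 − 6 = 1, and the invariant factors of ∂_1 are all 1, so H_0 ≅ Z.
  H_1: rank ker ∂_1 − rank ∂_2 = (18 − 6) − 12 = 0, and ∂_2 has invariant factor 2 > 1, so H_1 ≅ Z/2.
  H_2: rank ker ∂_2 − rank ∂_3 = (12 − 12) − 0 = 0, and there is no ∂_3, so H_2 ≅ 0.

As a check, the Euler characteristic is 7 − 18 + 12 = 1, which agrees with 1 − 0 + 0 = 1.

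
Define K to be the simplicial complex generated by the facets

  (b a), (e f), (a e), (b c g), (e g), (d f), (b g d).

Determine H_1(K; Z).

Fix the vertex order a < b < c < d < e < f < g and write every simplex with vertices in increasing order. Then dim K = 2 and the simplices of K are:

  0-simplices (7): a, b, c, d, e, f, g
  1-simplices (10): ab, ae, bc, bd, bg, cg, df, dg, ef, eg
  2-simplices (2): bcg, bdg

giving chain groups C_0 ≅ Z^7, C_1 ≅ Z^10, C_2 ≅ Z^2.

Boundary ∂_1: C_1 → C_0 sends each edge [p,q] (with p < q) to q − p. For instance
  ∂dg = g − d.
As a 7×10 matrix over Z this has rank 6, with invariant factors (1,1,1,1,1,1).

Boundary ∂_2: C_2 → C_1 sends each 2-simplex [p,q,r] to [q,r] − [p,r] + [p,q]. For instance
  ∂bdg = dg − bg + bd,
  ∂bcg = cg − bg + bc.
The resulting 10×2 matrix has rank 2, and its Smith normal form has invariant factors (1,1).

Computing H_k = (kernel of ∂_k) / (image of ∂_{k+1}):

  H_1: rank ker ∂_1 − rank ∂_2 = (10 − 6) − 2 = 2, and the invariant factors of ∂_2 are all 1, so H_1 = Z^2.

H_1 = Z^2.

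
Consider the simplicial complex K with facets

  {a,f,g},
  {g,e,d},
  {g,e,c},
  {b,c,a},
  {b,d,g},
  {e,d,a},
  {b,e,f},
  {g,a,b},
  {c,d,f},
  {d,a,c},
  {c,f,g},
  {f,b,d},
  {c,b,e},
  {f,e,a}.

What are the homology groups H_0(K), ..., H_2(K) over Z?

H_0 ≅ Z,  H_1 ≅ Z^2,  H_2 ≅ Z.

We work with the vertex ordering a < b < c < d < e < f < g. The simplices of K, each written with vertices in increasing order, are:

  0-simplices (7): a, b, c, d, e, f, g
  1-simplices (21): ab, ac, ad, ae, af, ag, bc, bd, be, bf, bg, cd, ce, cf, cg, de, df, dg, ef, eg, fg
  2-simplices (14): abc, abg, acd, ade, aef, afg, bce, bdf, bdg, bef, cdf, ceg, cfg, deg

so the chain groups are C_0 ≅ Z^7, C_1 ≅ Z^21, C_2 ≅ Z^14.

Boundary ∂_1: C_1 → C_0 is given by ∂[p,q] = [q] − [p]. For instance
  ∂de = e − d.
This gives a 7×21 integer matrix of rank 6; reducing to Smith normal form yields diagonal entries (1,1,1,1,1,1).

The boundary map ∂_2: C_2 → C_1 sends each 2-simplex [p,q,r] to [q,r] − [p,r] + [p,q]. For instance
  ∂afg = fg − ag + af,
  ∂bce = ce − be + bc.
This gives a 21×14 integer matrix of rank 13; reducing to Smith normal form yields diagonal entries (1,1,1,1,1,1,1,1,1,1,1,1,1).

Computing H_k = (kernel of ∂_k) / (image of ∂_{k+1}):

  H_0: rank C_0 − rank ∂_1 = 7 − 6 = 1, and the invariant factors of ∂_1 are all 1, so H_0 = Z.
  H_1: rank ker ∂_1 − rank ∂_2 = (21 − 6) − 13 = 2, and the invariant factors of ∂_2 are all 1, so H_1 = Z^2.
  H_2: rank ker ∂_2 − rank ∂_3 = (14 − 13) − 0 = 1, and there is no ∂_3, so H_2 = Z.

(K is a triangulation of the torus T^2.)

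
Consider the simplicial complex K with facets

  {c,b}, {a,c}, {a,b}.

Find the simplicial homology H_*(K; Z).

K has 3 vertices, 3 edges.
rank ∂_0 = 0, rank ∂_1 = 2 ⇒ b_0 = 3 − 0 − 2 = 1; all invariant factors of ∂_1 are 1 so no torsion. So H_0 ≅ Z.
rank ∂_1 = 2, rank ∂_2 = 0 ⇒ b_1 = 3 − 2 − 0 = 1. So H_1 ≅ Z.

H_0 ≅ Z,  H_1 ≅ Z.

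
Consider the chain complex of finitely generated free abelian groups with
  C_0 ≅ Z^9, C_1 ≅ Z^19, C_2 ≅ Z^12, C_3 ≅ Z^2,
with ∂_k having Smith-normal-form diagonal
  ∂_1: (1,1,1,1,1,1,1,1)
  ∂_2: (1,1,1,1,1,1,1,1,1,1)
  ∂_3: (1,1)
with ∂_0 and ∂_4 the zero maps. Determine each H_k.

H_0: b_0 = 9 − 0 − 8 = 1; torsion from ∂_1 factors > 1: none. So H_0 = Z.
H_1: b_1 = 19 − 8 − 10 = 1; torsion from ∂_2 factors > 1: none. So H_1 = Z.
H_2: b_2 = 12 − 10 − 2 = 0; torsion from ∂_3 factors > 1: none. So H_2 = 0.
H_3: b_3 = 2 − 2 − 0 = 0; torsion from ∂_4 factors > 1: none. So H_3 = 0.

H_0 = Z,  H_1 = Z,  H_2 = 0,  H_3 = 0.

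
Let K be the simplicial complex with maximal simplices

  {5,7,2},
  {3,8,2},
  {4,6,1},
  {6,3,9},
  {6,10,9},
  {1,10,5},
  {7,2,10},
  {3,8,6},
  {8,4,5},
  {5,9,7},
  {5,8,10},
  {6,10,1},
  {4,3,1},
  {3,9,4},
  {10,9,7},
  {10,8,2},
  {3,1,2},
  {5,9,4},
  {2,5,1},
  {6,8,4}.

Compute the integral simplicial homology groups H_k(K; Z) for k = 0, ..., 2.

H_0 ≅ Z,  H_1 ≅ Z ⊕ Z/2,  H_2 = 0.

Order the vertices as 1 < 2 < 3 < 4 < 5 < 6 < 7 < 8 < 9 < 10. Listing each simplex with vertices in this order, K has dimension 2 with simplices:

  0-simplices (10): [1], [2], [3], [4], [5], [6], [7], [8], [9], [10]
  1-simplices (30): (30 of them)
  2-simplices (20): (20 of them)

giving chain groups C_0 ≅ Z^10, C_1 ≅ Z^30, C_2 ≅ Z^20.

Boundary ∂_1: C_1 → C_0 is given by ∂[p,q] = [q] − [p]. For instance
  ∂[6,10] = [10] − [6].
The 10×30 boundary matrix has rank 9 and Smith normal form diag(1,1,1,1,1,1,1,1,1).

Boundary ∂_2: C_2 → C_1 acts by ∂[p,q,r] = [q,r] − [p,r] + [p,q]. For instance
  ∂[2,7,10] = [7,10] − [2,10] + [2,7],
  ∂[3,6,8] = [6,8] − [3,8] + [3,6].
The 30×20 boundary matrix has rank 20 and Smith normal form diag(1,1,1,1,1,1,1,1,1,1,1,1,1,1,1,1,1,1,1,2).

Now H_k = ker ∂_k / im ∂_{k+1}, so:

  H_0: rank C_0 − rank ∂_1 = 10 − 9 = 1, and the invariant factors of ∂_1 are all 1, so H_0 = Z.
  H_1: rank ker ∂_1 − rank ∂_2 = (30 − 9) − 20 = 1, and ∂_2 has invariant factor 2 > 1, so H_1 = Z ⊕ Z/2.
  H_2: rank ker ∂_2 − rank ∂_3 = (20 − 20) − 0 = 0, and there is no ∂_3, so H_2 = 0.

As a check, the Euler characteristic is 10 − 30 + 20 = 0, which agrees with 1 − 1 + 0 = 0.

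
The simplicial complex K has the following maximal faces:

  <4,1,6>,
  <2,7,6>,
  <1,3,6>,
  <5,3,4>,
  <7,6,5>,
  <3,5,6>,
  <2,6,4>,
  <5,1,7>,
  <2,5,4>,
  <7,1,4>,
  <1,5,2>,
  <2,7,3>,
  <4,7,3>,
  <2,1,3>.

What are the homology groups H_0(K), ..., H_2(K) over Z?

H_0 = Z,  H_1 = Z^2,  H_2 = Z.

Order the vertices as 1 < 2 < 3 < 4 < 5 < 6 < 7. Listing each simplex with vertices in this order, K has dimension 2 with simplices:

  0-simplices (7): [1], [2], [3], [4], [5], [6], [7]
  1-simplices (21): [1,2], [1,3], [1,4], [1,5], [1,6], [1,7], [2,3], [2,4], [2,5], [2,6], [2,7], [3,4], [3,5], [3,6], [3,7], [4,5], [4,6], [4,7], [5,6], [5,7], [6,7]
  2-simplices (14): [1,2,3], [1,2,5], [1,3,6], [1,4,6], [1,4,7], [1,5,7], [2,3,7], [2,4,5], [2,4,6], [2,6,7], [3,4,5], [3,4,7], [3,5,6], [5,6,7]

giving chain groups C_0 ≅ Z^7, C_1 ≅ Z^21, C_2 ≅ Z^14.

The boundary map ∂_1: C_1 → C_0 is given by ∂[p,q] = [q] − [p]. For instance
  ∂[4,7] = [7] − [4].
As a 7×21 matrix over Z this has rank 6, with invariant factors (1,1,1,1,1,1).

The boundary map ∂_2: C_2 → C_1 maps a triangle to the signed sum of its edges. For instance
  ∂[5,6,7] = [6,7] − [5,7] + [5,6],
  ∂[2,3,7] = [3,7] − [2,7] + [2,3].
The resulting 21×14 matrix has rank 13, and its Smith normal form has invariant factors (1,1,1,1,1,1,1,1,1,1,1,1,1).

From H_k ≅ ker(∂_k) / im(∂_{k+1}) we obtain:

  H_0: rank C_0 − rank ∂_1 = 7 − 6 = 1, and the invariant factors of ∂_1 are all 1, so H_0 = Z.
  H_1: rank ker ∂_1 − rank ∂_2 = (21 − 6) − 13 = 2, and the invariant factors of ∂_2 are all 1, so H_1 = Z^2.
  H_2: rank ker ∂_2 − rank ∂_3 = (14 − 13) − 0 = 1, and there is no ∂_3, so H_2 = Z.

(K is a triangulation of the torus T^2.)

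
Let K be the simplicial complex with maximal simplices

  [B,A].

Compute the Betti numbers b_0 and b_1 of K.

b_0 = 1, b_1 = 0.

Fix the vertex order A < B and write every simplex with vertices in increasing order. Then dim K = 1 and the simplices of K are:

  0-simplices (2): A, B
  1-simplices (1): AB

giving chain groups C_0 ≅ Z^2, C_1 ≅ Z^1.

∂_1: C_1 → C_0 maps an edge to its endpoints' difference, ∂[p,q] = q − p. For instance
  ∂AB = B − A.
The 2×1 boundary matrix has rank 1 and Smith normal form diag(1).

Reading off H_k = ker ∂_k / im ∂_{k+1}:

  H_0: rank C_0 − rank ∂_1 = 2 − 1 = 1, and the invariant factors of ∂_1 are all 1, so H_0 = Z.
  H_1: rank ker ∂_1 − rank ∂_2 = (1 − 1) − 0 = 0, and there is no ∂_2, so H_1 = 0.

Hence the Betti numbers are b_0 = 1, b_1 = 0.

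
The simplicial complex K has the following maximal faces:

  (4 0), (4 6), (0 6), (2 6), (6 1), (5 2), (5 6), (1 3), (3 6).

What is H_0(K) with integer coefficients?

Order the vertices as 0 < 1 < 2 < 3 < 4 < 5 < 6. Listing each simplex with vertices in this order, K has dimension 1 with simplices:

  0-simplices (7): [0], [1], [2], [3], [4], [5], [6]
  1-simplices (9): [0,4], [0,6], [1,3], [1,6], [2,5], [2,6], [3,6], [4,6], [5,6]

Hence C_0 ≅ Z^7, C_1 ≅ Z^9.

Boundary ∂_1: C_1 → C_0 maps an edge to its endpoints' difference, ∂[p,q] = q − p.
The resulting 7×9 matrix has rank 6, and its Smith normal form has invariant factors (1,1,1,1,1,1).

Reading off H_k = ker ∂_k / im ∂_{k+1}:

  H_0: rank C_0 − rank ∂_1 = 7 − 6 = 1, and the invariant factors of ∂_1 are all 1, so H_0 = Z.

H_0 = Z.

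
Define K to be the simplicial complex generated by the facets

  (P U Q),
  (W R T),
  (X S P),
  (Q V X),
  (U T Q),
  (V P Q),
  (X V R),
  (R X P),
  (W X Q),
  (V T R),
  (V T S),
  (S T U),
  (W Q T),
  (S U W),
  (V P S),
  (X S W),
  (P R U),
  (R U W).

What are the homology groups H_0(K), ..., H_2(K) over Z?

H_0 ≅ Z,  H_1 ≅ Z ⊕ Z/2,  H_2 = 0.

We work with the vertex ordering P < Q < R < S < T < U < V < W < X. The simplices of K, each written with vertices in increasing order, are:

  0-simplices (9): P, Q, R, S, T, U, V, W, X
  1-simplices (27): PQ, PR, PS, PU, PV, PX, QT, QU, QV, QW, QX, RT, RU, RV, RW, RX, ST, SU, SV, SW, SX, TU, TV, TW, UW, VX, WX
  2-simplices (18): PQU, PQV, PRU, PRX, PSV, PSX, QTU, QTW, QVX, QWX, RTV, RTW, RUW, RVX, STU, STV, SUW, SWX

giving chain groups C_0 ≅ Z^9, C_1 ≅ Z^27, C_2 ≅ Z^18.

The boundary map ∂_1: C_1 → C_0 maps an edge to its endpoints' difference, ∂[p,q] = q − p. For instance
  ∂RU = U − R.
The 9×27 boundary matrix has rank 8 and Smith normal form diag(1,1,1,1,1,1,1,1).

The boundary map ∂_2: C_2 → C_1 acts by ∂[p,q,r] = [q,r] − [p,r] + [p,q]. For instance
  ∂RTW = TW − RW + RT,
  ∂QWX = WX − QX + QW.
As a 27×18 matrix over Z this has rank 18, with invariant factors (1,1,1,1,1,1,1,1,1,1,1,1,1,1,1,1,1,2).

Now H_k = ker ∂_k / im ∂_{k+1}, so:

  H_0: rank C_0 − rank ∂_1 = 9 − 8 = 1, and the invariant factors of ∂_1 are all 1, so H_0 ≅ Z.
  H_1: rank ker ∂_1 − rank ∂_2 = (27 − 8) − 18 = 1, and ∂_2 has invariant factor 2 > 1, so H_1 ≅ Z ⊕ Z/2.
  H_2: rank ker ∂_2 − rank ∂_3 = (18 − 18) − 0 = 0, and there is no ∂_3, so H_2 ≅ 0.

As a check, the Euler characteristic is 9 − 27 + 18 = 0, which agrees with 1 − 1 + 0 = 0.
(K is a triangulation of the Klein bottle.)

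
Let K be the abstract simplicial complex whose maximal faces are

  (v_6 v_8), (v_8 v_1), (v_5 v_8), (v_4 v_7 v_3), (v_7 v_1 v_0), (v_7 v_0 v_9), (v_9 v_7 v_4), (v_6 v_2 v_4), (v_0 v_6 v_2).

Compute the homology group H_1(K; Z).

H_1 ≅ Z^2.

Order the vertices as v_0 < v_1 < v_2 < v_3 < v_4 < v_5 < v_6 < v_7 < v_8 < v_9. Listing each simplex with vertices in this order, K has dimension 2 with simplices:

  0-simplices (10): [v_0], [v_1], [v_2], [v_3], [v_4], [v_5], [v_6], [v_7], [v_8], [v_9]
  1-simplices (17): (17 of them)
  2-simplices (6): [v_0,v_1,v_7], [v_0,v_2,v_6], [v_0,v_7,v_9], [v_2,v_4,v_6], [v_3,v_4,v_7], [v_4,v_7,v_9]

giving chain groups C_0 ≅ Z^10, C_1 ≅ Z^17, C_2 ≅ Z^6.

The boundary map ∂_1: C_1 → C_0 is given by ∂[p,q] = [q] − [p]. For instance
  ∂[v_0,v_9] = [v_9] − [v_0].
The resulting 10×17 matrix has rank 9, and its Smith normal form has invariant factors (1,1,1,1,1,1,1,1,1).

∂_2: C_2 → C_1 sends each 2-simplex [p,q,r] to [q,r] − [p,r] + [p,q]. For instance
  ∂[v_0,v_7,v_9] = [v_7,v_9] − [v_0,v_9] + [v_0,v_7],
  ∂[v_0,v_2,v_6] = [v_2,v_6] − [v_0,v_6] + [v_0,v_2].
As a 17×6 matrix over Z this has rank 6, with invariant factors (1,1,1,1,1,1).

Computing H_k = (kernel of ∂_k) / (image of ∂_{k+1}):

  H_1: rank ker ∂_1 − rank ∂_2 = (17 − 9) − 6 = 2, and the invariant factors of ∂_2 are all 1, so H_1 = Z^2.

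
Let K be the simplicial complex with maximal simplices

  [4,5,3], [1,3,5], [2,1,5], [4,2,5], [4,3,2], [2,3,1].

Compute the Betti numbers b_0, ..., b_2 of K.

K has 5 vertices, 9 edges, 6 triangles.
rank ∂_0 = 0, rank ∂_1 = 4 ⇒ b_0 = 5 − 0 − 4 = 1; all invariant factors of ∂_1 are 1 so no torsion. So H_0 ≅ Z.
rank ∂_1 = 4, rank ∂_2 = 5 ⇒ b_1 = 9 − 4 − 5 = 0; all invariant factors of ∂_2 are 1 so no torsion. So H_1 ≅ 0.
rank ∂_2 = 5, rank ∂_3 = 0 ⇒ b_2 = 6 − 5 − 0 = 1. So H_2 ≅ Z.

b_0 = 1, b_1 = 0, b_2 = 1.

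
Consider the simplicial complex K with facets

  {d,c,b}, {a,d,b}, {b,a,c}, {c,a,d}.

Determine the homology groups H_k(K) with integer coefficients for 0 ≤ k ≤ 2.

H_0 = Z,  H_1 = 0,  H_2 = Z.

K has 4 vertices, 6 edges, 4 triangles.
rank ∂_0 = 0, rank ∂_1 = 3 ⇒ b_0 = 4 − 0 − 3 = 1; all invariant factors of ∂_1 are 1 so no torsion. So H_0 = Z.
rank ∂_1 = 3, rank ∂_2 = 3 ⇒ b_1 = 6 − 3 − 3 = 0; all invariant factors of ∂_2 are 1 so no torsion. So H_1 = 0.
rank ∂_2 = 3, rank ∂_3 = 0 ⇒ b_2 = 4 − 3 − 0 = 1. So H_2 = Z.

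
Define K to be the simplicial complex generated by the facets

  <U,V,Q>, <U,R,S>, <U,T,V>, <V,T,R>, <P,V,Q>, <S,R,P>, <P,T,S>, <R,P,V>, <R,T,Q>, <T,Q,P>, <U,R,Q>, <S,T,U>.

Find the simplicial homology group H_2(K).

Take the total order P < Q < R < S < T < U < V on the vertex set. Then K (dimension 2) consists of the simplices:

  0-simplices (7): P, Q, R, S, T, U, V
  1-simplices (18): PQ, PR, PS, PT, PV, QR, QT, QU, QV, RS, RT, RU, RV, ST, SU, TU, TV, UV
  2-simplices (12): PQT, PQV, PRS, PRV, PST, QRT, QRU, QUV, RSU, RTV, STU, TUV

so the chain groups are C_0 ≅ Z^7, C_1 ≅ Z^18, C_2 ≅ Z^12.

Boundary ∂_1: C_1 → C_0 is given by ∂[p,q] = [q] − [p]. For instance
  ∂QU = U − Q.
As a 7×18 matrix over Z this has rank 6, with invariant factors (1,1,1,1,1,1).

∂_2: C_2 → C_1 maps a triangle to the signed sum of its edges. For instance
  ∂QRT = RT − QT + QR,
  ∂PQV = QV − PV + PQ.
The resulting 18×12 matrix has rank 12, and its Smith normal form has invariant factors (1,1,1,1,1,1,1,1,1,1,1,2).

From H_k ≅ ker(∂_k) / im(∂_{k+1}) we obtain:

  H_2: rank ker ∂_2 − rank ∂_3 = (12 − 12) − 0 = 0, and there is no ∂_3, so H_2 = 0.

(K is a triangulation of the real projective plane RP^2.)

H_2 ≅ 0.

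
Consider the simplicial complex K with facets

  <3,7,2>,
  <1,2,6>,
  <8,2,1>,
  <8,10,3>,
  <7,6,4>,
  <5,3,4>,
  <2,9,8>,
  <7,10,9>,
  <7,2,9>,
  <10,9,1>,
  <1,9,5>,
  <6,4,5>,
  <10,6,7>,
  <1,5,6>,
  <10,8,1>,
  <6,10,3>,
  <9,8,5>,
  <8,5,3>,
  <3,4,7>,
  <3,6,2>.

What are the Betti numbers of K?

Fix the vertex order 1 < 2 < 3 < 4 < 5 < 6 < 7 < 8 < 9 < 10 and write every simplex with vertices in increasing order. Then dim K = 2 and the simplices of K are:

  0-simplices (10): [1], [2], [3], [4], [5], [6], [7], [8], [9], [10]
  1-simplices (30): (30 of them)
  2-simplices (20): (20 of them)

giving chain groups C_0 ≅ Z^10, C_1 ≅ Z^30, C_2 ≅ Z^20.

The boundary map ∂_1: C_1 → C_0 maps an edge to its endpoints' difference, ∂[p,q] = q − p. For instance
  ∂[2,7] = [7] − [2].
This gives a 10×30 integer matrix of rank 9; reducing to Smith normal form yields diagonal entries (1,1,1,1,1,1,1,1,1).

∂_2: C_2 → C_1 sends each 2-simplex [p,q,r] to [q,r] − [p,r] + [p,q]. For instance
  ∂[3,5,8] = [5,8] − [3,8] + [3,5],
  ∂[1,5,6] = [5,6] − [1,6] + [1,5].
The 30×20 boundary matrix has rank 20 and Smith normal form diag(1,1,1,1,1,1,1,1,1,1,1,1,1,1,1,1,1,1,1,2).

Now H_k = ker ∂_k / im ∂_{k+1}, so:

  H_0: rank C_0 − rank ∂_1 = 10 − 9 = 1, and the invariant factors of ∂_1 are all 1, so H_0 = Z.
  H_1: rank ker ∂_1 − rank ∂_2 = (30 − 9) − 20 = 1, and ∂_2 has invariant factor 2 > 1, so H_1 = Z × Z/2.
  H_2: rank ker ∂_2 − rank ∂_3 = (20 − 20) − 0 = 0, and there is no ∂_3, so H_2 = 0.

As a check, the Euler characteristic is 10 − 30 + 20 = 0, which agrees with 1 − 1 + 0 = 0.

Hence the Betti numbers are b_0 = 1, b_1 = 1, b_2 = 0.

b_0 = 1, b_1 = 1, b_2 = 0.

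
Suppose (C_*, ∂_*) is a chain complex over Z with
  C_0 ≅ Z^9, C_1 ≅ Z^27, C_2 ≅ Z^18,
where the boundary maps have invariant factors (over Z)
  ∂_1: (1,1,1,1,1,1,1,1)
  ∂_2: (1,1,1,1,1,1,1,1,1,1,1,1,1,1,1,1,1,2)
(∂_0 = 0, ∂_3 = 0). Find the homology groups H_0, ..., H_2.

H_0 ≅ Z,  H_1 ≅ Z ⊕ Z/2Z,  H_2 = 0.

H_0: b_0 = 9 − 0 − 8 = 1; torsion from ∂_1 factors > 1: none. So H_0 ≅ Z.
H_1: b_1 = 27 − 8 − 18 = 1; torsion from ∂_2 factors > 1: [2]. So H_1 ≅ Z ⊕ Z/2Z.
H_2: b_2 = 18 − 18 − 0 = 0; torsion from ∂_3 factors > 1: none. So H_2 ≅ 0.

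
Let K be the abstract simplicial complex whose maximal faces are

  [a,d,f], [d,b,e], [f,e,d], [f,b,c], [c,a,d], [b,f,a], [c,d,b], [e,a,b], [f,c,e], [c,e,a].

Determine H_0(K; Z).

Fix the vertex order a < b < c < d < e < f and write every simplex with vertices in increasing order. Then dim K = 2 and the simplices of K are:

  0-simplices (6): a, b, c, d, e, f
  1-simplices (15): ab, ac, ad, ae, af, bc, bd, be, bf, cd, ce, cf, de, df, ef
  2-simplices (10): abe, abf, acd, ace, adf, bcd, bcf, bde, cef, def

Hence C_0 ≅ Z^6, C_1 ≅ Z^15, C_2 ≅ Z^10.

The boundary map ∂_1: C_1 → C_0 maps an edge to its endpoints' difference, ∂[p,q] = q − p.
The 6×15 boundary matrix has rank 5 and Smith normal form diag(1,1,1,1,1).

∂_2: C_2 → C_1 sends each 2-simplex [p,q,r] to [q,r] − [p,r] + [p,q]. For instance
  ∂bde = de − be + bd,
  ∂cef = ef − cf + ce.
As a 15×10 matrix over Z this has rank 10, with invariant factors (1,1,1,1,1,1,1,1,1,2).

Computing H_k = (kernel of ∂_k) / (image of ∂_{k+1}):

  H_0: rank C_0 − rank ∂_1 = 6 − 5 = 1, and the invariant factors of ∂_1 are all 1, so H_0 = Z.

(K is a triangulation of the real projective plane RP^2.)

H_0 ≅ Z.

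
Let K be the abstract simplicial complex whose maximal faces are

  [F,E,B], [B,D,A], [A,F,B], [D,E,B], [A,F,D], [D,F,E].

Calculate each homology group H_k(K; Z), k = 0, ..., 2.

Take the total order A < B < D < E < F on the vertex set. Then K (dimension 2) consists of the simplices:

  0-simplices (5): A, B, D, E, F
  1-simplices (9): AB, AD, AF, BD, BE, BF, DE, DF, EF
  2-simplices (6): ABD, ABF, ADF, BDE, BEF, DEF

so the chain groups are C_0 ≅ Z^5, C_1 ≅ Z^9, C_2 ≅ Z^6.

The boundary map ∂_1: C_1 → C_0 maps an edge to its endpoints' difference, ∂[p,q] = q − p. For instance
  ∂EF = F − E.
This gives a 5×9 integer matrix of rank 4; reducing to Smith normal form yields diagonal entries (1,1,1,1).

∂_2: C_2 → C_1 sends each 2-simplex [p,q,r] to [q,r] − [p,r] + [p,q]. For instance
  ∂DEF = EF − DF + DE,
  ∂ABD = BD − AD + AB.
The resulting 9×6 matrix has rank 5, and its Smith normal form has invariant factors (1,1,1,1,1).

Computing H_k = (kernel of ∂_k) / (image of ∂_{k+1}):

  H_0: rank C_0 − rank ∂_1 = 5 − 4 = 1, and the invariant factors of ∂_1 are all 1, so H_0 = Z.
  H_1: rank ker ∂_1 − rank ∂_2 = (9 − 4) − 5 = 0, and the invariant factors of ∂_2 are all 1, so H_1 = 0.
  H_2: rank ker ∂_2 − rank ∂_3 = (6 − 5) − 0 = 1, and there is no ∂_3, so H_2 = Z.

(K is a triangulation of the 2-sphere S^2.)

H_0 = Z,  H_1 = 0,  H_2 = Z.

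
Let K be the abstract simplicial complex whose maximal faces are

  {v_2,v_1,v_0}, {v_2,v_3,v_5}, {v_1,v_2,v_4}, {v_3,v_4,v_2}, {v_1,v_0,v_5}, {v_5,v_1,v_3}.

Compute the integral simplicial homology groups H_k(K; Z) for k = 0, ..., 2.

Order the vertices as v_0 < v_1 < v_2 < v_3 < v_4 < v_5. Listing each simplex with vertices in this order, K has dimension 2 with simplices:

  0-simplices (6): [v_0], [v_1], [v_2], [v_3], [v_4], [v_5]
  1-simplices (12): [v_0,v_1], [v_0,v_2], [v_0,v_5], [v_1,v_2], [v_1,v_3], [v_1,v_4], [v_1,v_5], [v_2,v_3], [v_2,v_4], [v_2,v_5], [v_3,v_4], [v_3,v_5]
  2-simplices (6): [v_0,v_1,v_2], [v_0,v_1,v_5], [v_1,v_2,v_4], [v_1,v_3,v_5], [v_2,v_3,v_4], [v_2,v_3,v_5]

Hence C_0 ≅ Z^6, C_1 ≅ Z^12, C_2 ≅ Z^6.

∂_1: C_1 → C_0 maps an edge to its endpoints' difference, ∂[p,q] = q − p.
As a 6×12 matrix over Z this has rank 5, with invariant factors (1,1,1,1,1).

Boundary ∂_2: C_2 → C_1 sends each 2-simplex [p,q,r] to [q,r] − [p,r] + [p,q]. For instance
  ∂[v_1,v_2,v_4] = [v_2,v_4] − [v_1,v_4] + [v_1,v_2],
  ∂[v_1,v_3,v_5] = [v_3,v_5] − [v_1,v_5] + [v_1,v_3].
As a 12×6 matrix over Z this has rank 6, with invariant factors (1,1,1,1,1,1).

Now H_k = ker ∂_k / im ∂_{k+1}, so:

  H_0: rank C_0 − rank ∂_1 = 6 − 5 = 1, and the invariant factors of ∂_1 are all 1, so H_0 ≅ Z.
  H_1: rank ker ∂_1 − rank ∂_2 = (12 − 5) − 6 = 1, and the invariant factors of ∂_2 are all 1, so H_1 ≅ Z.
  H_2: rank ker ∂_2 − rank ∂_3 = (6 − 6) − 0 = 0, and there is no ∂_3, so H_2 ≅ 0.

(K is a triangulation of the cylinder S^1 x I.)

H_0 = Z,  H_1 = Z,  H_2 = 0.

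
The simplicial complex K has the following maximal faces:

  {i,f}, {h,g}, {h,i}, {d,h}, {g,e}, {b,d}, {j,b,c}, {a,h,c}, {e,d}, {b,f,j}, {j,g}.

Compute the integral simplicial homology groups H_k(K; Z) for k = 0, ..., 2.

We work with the vertex ordering a < b < c < d < e < f < g < h < i < j. The simplices of K, each written with vertices in increasing order, are:

  0-simplices (10): a, b, c, d, e, f, g, h, i, j
  1-simplices (16): ac, ah, bc, bd, bf, bj, ch, cj, de, dh, eg, fi, fj, gh, gj, hi
  2-simplices (3): ach, bcj, bfj

Hence C_0 ≅ Z^10, C_1 ≅ Z^16, C_2 ≅ Z^3.

The boundary map ∂_1: C_1 → C_0 maps an edge to its endpoints' difference, ∂[p,q] = q − p. For instance
  ∂fi = i − f.
This gives a 10×16 integer matrix of rank 9; reducing to Smith normal form yields diagonal entries (1,1,1,1,1,1,1,1,1).

∂_2: C_2 → C_1 maps a triangle to the signed sum of its edges. For instance
  ∂bfj = fj − bj + bf,
  ∂ach = ch − ah + ac.
This gives a 16×3 integer matrix of rank 3; reducing to Smith normal form yields diagonal entries (1,1,1).

Computing H_k = (kernel of ∂_k) / (image of ∂_{k+1}):

  H_0: rank C_0 − rank ∂_1 = 10 − 9 = 1, and the invariant factors of ∂_1 are all 1, so H_0 ≅ Z.
  H_1: rank ker ∂_1 − rank ∂_2 = (16 − 9) − 3 = 4, and the invariant factors of ∂_2 are all 1, so H_1 ≅ Z^4.
  H_2: rank ker ∂_2 − rank ∂_3 = (3 − 3) − 0 = 0, and there is no ∂_3, so H_2 ≅ 0.

As a check, the Euler characteristic is 10 − 16 + 3 = -3, which agrees with 1 − 4 + 0 = -3.

H_0 = Z,  H_1 = Z^4,  H_2 = 0.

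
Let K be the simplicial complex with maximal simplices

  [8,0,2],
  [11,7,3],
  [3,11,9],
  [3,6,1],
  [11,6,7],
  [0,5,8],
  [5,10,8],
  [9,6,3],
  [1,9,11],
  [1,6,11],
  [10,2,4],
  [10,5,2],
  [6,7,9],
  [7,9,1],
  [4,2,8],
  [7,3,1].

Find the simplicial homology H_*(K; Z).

K has 12 vertices, 27 edges, 16 triangles.
rank ∂_0 = 0, rank ∂_1 = 10 ⇒ b_0 = 12 − 0 − 10 = 2; all invariant factors of ∂_1 are 1 so no torsion. So H_0 = Z^2.
rank ∂_1 = 10, rank ∂_2 = 16 ⇒ b_1 = 27 − 10 − 16 = 1; ∂_2 has invariant factor(s) [2] giving torsion. So H_1 = Z ⊕ Z/2.
rank ∂_2 = 16, rank ∂_3 = 0 ⇒ b_2 = 16 − 16 − 0 = 0. So H_2 = 0.

H_0 ≅ Z^2,  H_1 ≅ Z ⊕ Z/2,  H_2 = 0.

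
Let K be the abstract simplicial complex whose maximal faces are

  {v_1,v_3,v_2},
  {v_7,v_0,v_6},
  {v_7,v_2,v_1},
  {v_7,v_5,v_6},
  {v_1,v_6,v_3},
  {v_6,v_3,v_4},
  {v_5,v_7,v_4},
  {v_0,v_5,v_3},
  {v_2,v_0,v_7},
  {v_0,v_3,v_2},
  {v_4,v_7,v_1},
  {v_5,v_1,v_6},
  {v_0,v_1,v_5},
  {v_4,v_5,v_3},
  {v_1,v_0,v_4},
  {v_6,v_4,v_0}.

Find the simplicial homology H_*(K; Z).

Fix the vertex order v_0 < v_1 < v_2 < v_3 < v_4 < v_5 < v_6 < v_7 and write every simplex with vertices in increasing order. Then dim K = 2 and the simplices of K are:

  0-simplices (8): [v_0], [v_1], [v_2], [v_3], [v_4], [v_5], [v_6], [v_7]
  1-simplices (24): (24 of them)
  2-simplices (16): (16 of them)

Hence C_0 ≅ Z^8, C_1 ≅ Z^24, C_2 ≅ Z^16.

Boundary ∂_1: C_1 → C_0 maps an edge to its endpoints' difference, ∂[p,q] = q − p. For instance
  ∂[v_3,v_4] = [v_4] − [v_3].
This gives a 8×24 integer matrix of rank 7; reducing to Smith normal form yields diagonal entries (1,1,1,1,1,1,1).

Boundary ∂_2: C_2 → C_1 acts by ∂[p,q,r] = [q,r] − [p,r] + [p,q]. For instance
  ∂[v_1,v_3,v_6] = [v_3,v_6] − [v_1,v_6] + [v_1,v_3],
  ∂[v_0,v_2,v_3] = [v_2,v_3] − [v_0,v_3] + [v_0,v_2].
The 24×16 boundary matrix has rank 15 and Smith normal form diag(1,1,1,1,1,1,1,1,1,1,1,1,1,1,1).

Now H_k = ker ∂_k / im ∂_{k+1}, so:

  H_0: rank C_0 − rank ∂_1 = 8 − 7 = 1, and the invariant factors of ∂_1 are all 1, so H_0 ≅ Z.
  H_1: rank ker ∂_1 − rank ∂_2 = (24 − 7) − 15 = 2, and the invariant factors of ∂_2 are all 1, so H_1 ≅ Z^2.
  H_2: rank ker ∂_2 − rank ∂_3 = (16 − 15) − 0 = 1, and there is no ∂_3, so H_2 ≅ Z.

H_0 ≅ Z,  H_1 ≅ Z^2,  H_2 ≅ Z.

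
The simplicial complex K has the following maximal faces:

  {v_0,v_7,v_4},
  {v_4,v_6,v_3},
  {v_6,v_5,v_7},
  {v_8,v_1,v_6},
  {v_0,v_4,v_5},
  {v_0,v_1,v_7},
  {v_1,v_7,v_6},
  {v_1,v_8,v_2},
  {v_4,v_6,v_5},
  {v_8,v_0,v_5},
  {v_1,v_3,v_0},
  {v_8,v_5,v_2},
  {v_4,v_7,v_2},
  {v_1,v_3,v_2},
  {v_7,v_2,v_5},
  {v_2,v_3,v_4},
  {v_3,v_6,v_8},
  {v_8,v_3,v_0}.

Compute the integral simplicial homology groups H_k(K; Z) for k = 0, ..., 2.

H_0 ≅ Z,  H_1 ≅ Z ⊕ Z/2Z,  H_2 = 0.

K has 9 vertices, 27 edges, 18 triangles.
rank ∂_0 = 0, rank ∂_1 = 8 ⇒ b_0 = 9 − 0 − 8 = 1; all invariant factors of ∂_1 are 1 so no torsion. So H_0 ≅ Z.
rank ∂_1 = 8, rank ∂_2 = 18 ⇒ b_1 = 27 − 8 − 18 = 1; ∂_2 has invariant factor(s) [2] giving torsion. So H_1 ≅ Z ⊕ Z/2Z.
rank ∂_2 = 18, rank ∂_3 = 0 ⇒ b_2 = 18 − 18 − 0 = 0. So H_2 ≅ 0.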